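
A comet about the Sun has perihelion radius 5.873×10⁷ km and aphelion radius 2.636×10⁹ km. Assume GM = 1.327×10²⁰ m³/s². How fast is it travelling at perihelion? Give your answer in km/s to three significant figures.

v ≈ 66.5 km/s

Semi-major axis a = (r_p + r_a)/2 = 1.3474×10⁹ km = 1.347×10¹² m.
Vis-viva: v² = μ(2/r − 1/a) = 1.327×10²⁰ × (3.405×10⁻¹¹ − 7.422×10⁻¹³) = 4.420×10⁹ m²/s².
v = 66490 m/s = 66.49 km/s.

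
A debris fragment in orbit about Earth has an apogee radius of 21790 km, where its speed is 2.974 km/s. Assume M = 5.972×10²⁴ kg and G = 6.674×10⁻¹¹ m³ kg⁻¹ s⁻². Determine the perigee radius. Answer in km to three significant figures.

μ = GM = 6.674×10⁻¹¹ × 5.972×10²⁴ = 3.986×10¹⁴ m³/s².
r_a = 2.179×10⁷ m.
Specific energy ε = v²/2 − μ/r = -1.387×10⁷ J/kg, so a = −μ/(2ε) = 1.437×10⁷ m.
The apsides satisfy r_p + r_a = 2a, so the perigee radius is 2a − r_a = 6.948×10⁶ m = 6948.0 km.

perigee radius ≈ 6950 km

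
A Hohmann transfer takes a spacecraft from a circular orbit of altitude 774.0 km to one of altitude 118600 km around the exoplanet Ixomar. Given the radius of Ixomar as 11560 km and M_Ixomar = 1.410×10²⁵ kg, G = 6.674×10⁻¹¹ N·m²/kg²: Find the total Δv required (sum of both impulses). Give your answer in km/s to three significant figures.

Δv_total ≈ 4.64 km/s

μ = GM = 6.674×10⁻¹¹ × 1.410×10²⁵ = 9.410×10¹⁴ m³/s².
r₁ = 11560 + 774.0 = 12334 km = 1.2334×10⁷ m.
r₂ = 11560 + 118600 = 130160 km = 1.3016×10⁸ m.
Transfer ellipse a_t = (r₁ + r₂)/2 = 7.125×10⁷ m.
At r₁: circular v_c1 = √(μ/r₁) = 8735 m/s; transfer-periapsis v_p = √[μ(2/r₁ − 1/a_t)] = 11810 m/s.
Δv₁ = v_p − v_c1 = 3071 m/s.
At r₂: circular v_c2 = √(μ/r₂) = 2689 m/s; transfer-apoapsis v_a = √[μ(2/r₂ − 1/a_t)] = 1119 m/s.
Δv₂ = v_c2 − v_a = 1570 m/s.
Total Δv = Δv₁ + Δv₂ = 4641 m/s = 4.641 km/s.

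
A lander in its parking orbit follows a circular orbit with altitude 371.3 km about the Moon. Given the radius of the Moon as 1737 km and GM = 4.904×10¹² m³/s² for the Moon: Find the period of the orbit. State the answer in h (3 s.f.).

T ≈ 2.41 h

r = 1737 + 371.3 = 2108.3 km = 2.1083×10⁶ m.
Kepler's third law: T = 2π√(r³/μ) = 2π√((2.108×10⁶)³ / 4.904×10¹²).
r³/μ = 1.911×10⁶ s², so T = 2π × 1.382×10³ = 8.686×10³ s.
Converting: 8.686×10³ s ÷ 3600 = 2.413 h.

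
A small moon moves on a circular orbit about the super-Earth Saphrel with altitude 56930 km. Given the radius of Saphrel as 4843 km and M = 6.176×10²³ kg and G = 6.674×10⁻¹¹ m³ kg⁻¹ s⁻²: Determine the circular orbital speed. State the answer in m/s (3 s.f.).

μ = GM = 6.674×10⁻¹¹ × 6.176×10²³ = 4.122×10¹³ m³/s².
r = 4843 + 56930 = 61773 km = 6.1773×10⁷ m.
For a circular orbit v = √(μ/r) = √(4.122×10¹³ / 6.177×10⁷) = √(6.673×10⁵) = 816.9 m/s.

v ≈ 817 m/s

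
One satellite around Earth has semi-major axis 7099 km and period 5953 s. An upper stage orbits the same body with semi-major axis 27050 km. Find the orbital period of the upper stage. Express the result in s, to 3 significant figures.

T₂ ≈ 44300 s

Kepler's third law: T² ∝ a³, so T₂ = T₁ (a₂/a₁)^(3/2).
a₂/a₁ = 3.810, (a₂/a₁)^(3/2) = 7.438.
T₂ = 5953 × 7.438 = 44280 s.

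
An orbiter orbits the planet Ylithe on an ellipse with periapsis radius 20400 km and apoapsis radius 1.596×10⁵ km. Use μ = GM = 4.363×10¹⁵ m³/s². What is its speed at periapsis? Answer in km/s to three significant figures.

v ≈ 19.5 km/s

Semi-major axis a = (r_p + r_a)/2 = 90000 km = 9.000×10⁷ m.
Vis-viva: v² = μ(2/r − 1/a) = 4.363×10¹⁵ × (9.804×10⁻⁸ − 1.111×10⁻⁸) = 3.793×10⁸ m²/s².
v = 19470 m/s = 19.47 km/s.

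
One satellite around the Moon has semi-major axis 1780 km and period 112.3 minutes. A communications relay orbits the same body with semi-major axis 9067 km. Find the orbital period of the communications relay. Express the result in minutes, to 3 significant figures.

T₂ ≈ 1290 minutes

Kepler's third law: T² ∝ a³, so T₂ = T₁ (a₂/a₁)^(3/2).
a₂/a₁ = 5.094, (a₂/a₁)^(3/2) = 11.50.
T₂ = 112.3 × 11.50 = 1291 minutes.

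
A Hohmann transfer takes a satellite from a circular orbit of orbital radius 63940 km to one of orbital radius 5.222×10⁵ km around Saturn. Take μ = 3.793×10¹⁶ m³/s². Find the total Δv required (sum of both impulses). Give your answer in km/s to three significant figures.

r₁ = 63940 km = 6.394×10⁷ m.
r₂ = 5.222×10⁵ km = 5.222×10⁸ m.
Transfer ellipse a_t = (r₁ + r₂)/2 = 2.931×10⁸ m.
At r₁: circular v_c1 = √(μ/r₁) = 24360 m/s; transfer-perikrone v_p = √[μ(2/r₁ − 1/a_t)] = 32510 m/s.
Δv₁ = v_p − v_c1 = 8156 m/s.
At r₂: circular v_c2 = √(μ/r₂) = 8523 m/s; transfer-apokrone v_a = √[μ(2/r₂ − 1/a_t)] = 3981 m/s.
Δv₂ = v_c2 − v_a = 4542 m/s.
Total Δv = Δv₁ + Δv₂ = 12700 m/s = 12.70 km/s.

Δv_total ≈ 12.7 km/s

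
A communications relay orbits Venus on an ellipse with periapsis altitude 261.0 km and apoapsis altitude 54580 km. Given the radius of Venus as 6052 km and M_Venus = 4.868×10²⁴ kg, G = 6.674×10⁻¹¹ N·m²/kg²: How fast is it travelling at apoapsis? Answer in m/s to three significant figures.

μ = GM = 6.674×10⁻¹¹ × 4.868×10²⁴ = 3.249×10¹⁴ m³/s².
r_p = 6052 + 261.0 = 6313.0 km = 6.3130×10⁶ m.
r_a = 6052 + 54580 = 60632 km = 6.0632×10⁷ m.
Semi-major axis a = (r_p + r_a)/2 = 33472 km = 3.347×10⁷ m.
Vis-viva: v² = μ(2/r − 1/a) = 3.249×10¹⁴ × (3.299×10⁻⁸ − 2.988×10⁻⁸) = 1.011×10⁶ m²/s².
v = 1005 m/s.

v ≈ 1010 m/s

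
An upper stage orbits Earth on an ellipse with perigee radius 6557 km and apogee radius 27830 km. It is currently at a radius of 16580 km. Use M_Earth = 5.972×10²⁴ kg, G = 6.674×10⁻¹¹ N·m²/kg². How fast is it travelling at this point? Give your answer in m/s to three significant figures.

v ≈ 4990 m/s

μ = GM = 6.674×10⁻¹¹ × 5.972×10²⁴ = 3.986×10¹⁴ m³/s².
Semi-major axis a = (r_p + r_a)/2 = 17194 km = 1.719×10⁷ m.
Vis-viva: v² = μ(2/r − 1/a) = 3.986×10¹⁴ × (1.206×10⁻⁷ − 5.816×10⁻⁸) = 2.490×10⁷ m²/s².
v = 4990 m/s.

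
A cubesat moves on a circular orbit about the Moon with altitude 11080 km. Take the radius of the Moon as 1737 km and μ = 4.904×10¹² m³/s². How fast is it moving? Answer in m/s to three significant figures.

r = 1737 + 11080 = 12817 km = 1.2817×10⁷ m.
For a circular orbit v = √(μ/r) = √(4.904×10¹² / 1.282×10⁷) = √(3.826×10⁵) = 618.6 m/s.

v ≈ 619 m/s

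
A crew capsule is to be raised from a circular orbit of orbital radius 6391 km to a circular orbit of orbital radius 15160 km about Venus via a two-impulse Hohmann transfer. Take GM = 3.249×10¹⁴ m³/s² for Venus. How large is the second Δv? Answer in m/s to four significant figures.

Δv ≈ 1064 m/s

r₁ = 6391 km = 6.391×10⁶ m.
r₂ = 15160 km = 1.516×10⁷ m.
Transfer ellipse a_t = (r₁ + r₂)/2 = 1.078×10⁷ m.
At r₁: circular v_c1 = √(μ/r₁) = 7130 m/s; transfer-periapsis v_p = √[μ(2/r₁ − 1/a_t)] = 8457 m/s.
At r₂: circular v_c2 = √(μ/r₂) = 4629 m/s; transfer-apoapsis v_a = √[μ(2/r₂ − 1/a_t)] = 3565 m/s.
Δv₂ = v_c2 − v_a = 1064 m/s.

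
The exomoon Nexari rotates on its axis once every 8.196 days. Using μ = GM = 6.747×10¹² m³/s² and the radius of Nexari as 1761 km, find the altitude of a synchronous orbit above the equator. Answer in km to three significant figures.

h_sync ≈ 42300 km

T = 8.196 days = 7.081×10⁵ s.
A synchronous orbit has period T, so by Kepler's third law a = (μT²/4π²)^(1/3).
μT²/4π² = 6.747×10¹² × (7.081×10⁵)² / 39.48 = 8.570×10²² m³.
a = 4.409×10⁷ m = 44089 km.
Altitude h = a − R = 44089 − 1761 = 42328 km.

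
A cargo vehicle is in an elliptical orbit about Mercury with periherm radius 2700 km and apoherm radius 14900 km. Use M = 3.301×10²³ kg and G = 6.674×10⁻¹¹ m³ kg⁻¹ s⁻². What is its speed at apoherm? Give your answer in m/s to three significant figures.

μ = GM = 6.674×10⁻¹¹ × 3.301×10²³ = 2.203×10¹³ m³/s².
Semi-major axis a = (r_p + r_a)/2 = 8800.0 km = 8.800×10⁶ m.
Vis-viva: v² = μ(2/r − 1/a) = 2.203×10¹³ × (1.342×10⁻⁷ − 1.136×10⁻⁷) = 4.537×10⁵ m²/s².
v = 673.5 m/s.

v ≈ 674 m/s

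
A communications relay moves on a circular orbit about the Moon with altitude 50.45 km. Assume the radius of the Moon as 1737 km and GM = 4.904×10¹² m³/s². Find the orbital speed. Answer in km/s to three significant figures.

v ≈ 1.66 km/s

r = 1737 + 50.45 = 1787.5 km = 1.7874×10⁶ m.
For a circular orbit v = √(μ/r) = √(4.904×10¹² / 1.787×10⁶) = √(2.744×10⁶) = 1656 m/s.
That is 1.656 km/s.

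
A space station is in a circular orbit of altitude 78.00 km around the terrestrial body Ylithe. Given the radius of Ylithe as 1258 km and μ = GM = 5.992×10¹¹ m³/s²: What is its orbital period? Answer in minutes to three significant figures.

r = 1258 + 78.00 = 1336.0 km = 1.3360×10⁶ m.
Kepler's third law: T = 2π√(r³/μ) = 2π√((1.336×10⁶)³ / 5.992×10¹¹).
r³/μ = 3.980×10⁶ s², so T = 2π × 1.995×10³ = 1.253×10⁴ s.
Converting: 1.253×10⁴ s ÷ 60.00 = 208.9 minutes.

T ≈ 209 minutes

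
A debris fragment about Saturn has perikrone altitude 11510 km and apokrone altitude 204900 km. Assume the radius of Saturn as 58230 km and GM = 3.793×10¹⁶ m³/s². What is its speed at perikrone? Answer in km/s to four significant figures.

r_p = 58230 + 11510 = 69740 km = 6.9740×10⁷ m.
r_a = 58230 + 204900 = 263130 km = 2.6313×10⁸ m.
Semi-major axis a = (r_p + r_a)/2 = 1.6644×10⁵ km = 1.664×10⁸ m.
Vis-viva: v² = μ(2/r − 1/a) = 3.793×10¹⁶ × (2.868×10⁻⁸ − 6.008×10⁻⁹) = 8.599×10⁸ m²/s².
v = 29320 m/s = 29.32 km/s.

v ≈ 29.32 km/s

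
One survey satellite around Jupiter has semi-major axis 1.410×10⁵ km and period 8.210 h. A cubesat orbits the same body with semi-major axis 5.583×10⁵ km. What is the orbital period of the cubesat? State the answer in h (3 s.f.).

T₂ ≈ 64.7 h

Kepler's third law: T² ∝ a³, so T₂ = T₁ (a₂/a₁)^(3/2).
a₂/a₁ = 3.960, (a₂/a₁)^(3/2) = 7.879.
T₂ = 8.210 × 7.879 = 64.69 h.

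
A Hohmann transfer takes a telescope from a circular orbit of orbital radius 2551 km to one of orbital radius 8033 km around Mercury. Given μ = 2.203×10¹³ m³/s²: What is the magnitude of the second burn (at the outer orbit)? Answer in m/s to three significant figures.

Δv ≈ 506 m/s

r₁ = 2551 km = 2.551×10⁶ m.
r₂ = 8033 km = 8.033×10⁶ m.
Transfer ellipse a_t = (r₁ + r₂)/2 = 5.292×10⁶ m.
At r₁: circular v_c1 = √(μ/r₁) = 2939 m/s; transfer-periherm v_p = √[μ(2/r₁ − 1/a_t)] = 3621 m/s.
At r₂: circular v_c2 = √(μ/r₂) = 1656 m/s; transfer-apoherm v_a = √[μ(2/r₂ − 1/a_t)] = 1150 m/s.
Δv₂ = v_c2 − v_a = 506.3 m/s.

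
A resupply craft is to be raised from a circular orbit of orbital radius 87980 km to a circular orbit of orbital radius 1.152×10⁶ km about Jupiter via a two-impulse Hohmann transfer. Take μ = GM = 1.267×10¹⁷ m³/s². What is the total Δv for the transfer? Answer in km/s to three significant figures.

Δv_total ≈ 20.3 km/s

r₁ = 87980 km = 8.798×10⁷ m.
r₂ = 1.152×10⁶ km = 1.152×10⁹ m.
Transfer ellipse a_t = (r₁ + r₂)/2 = 6.200×10⁸ m.
At r₁: circular v_c1 = √(μ/r₁) = 37950 m/s; transfer-perijove v_p = √[μ(2/r₁ − 1/a_t)] = 51730 m/s.
Δv₁ = v_p − v_c1 = 13780 m/s.
At r₂: circular v_c2 = √(μ/r₂) = 10490 m/s; transfer-apojove v_a = √[μ(2/r₂ − 1/a_t)] = 3951 m/s.
Δv₂ = v_c2 − v_a = 6537 m/s.
Total Δv = Δv₁ + Δv₂ = 20320 m/s = 20.32 km/s.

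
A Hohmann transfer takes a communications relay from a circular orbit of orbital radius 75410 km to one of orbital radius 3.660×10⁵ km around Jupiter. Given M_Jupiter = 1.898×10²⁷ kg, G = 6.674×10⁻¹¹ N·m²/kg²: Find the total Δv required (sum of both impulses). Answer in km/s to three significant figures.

Δv_total ≈ 19.5 km/s

μ = GM = 6.674×10⁻¹¹ × 1.898×10²⁷ = 1.267×10¹⁷ m³/s².
r₁ = 75410 km = 7.541×10⁷ m.
r₂ = 3.660×10⁵ km = 3.660×10⁸ m.
Transfer ellipse a_t = (r₁ + r₂)/2 = 2.207×10⁸ m.
At r₁: circular v_c1 = √(μ/r₁) = 40990 m/s; transfer-perijove v_p = √[μ(2/r₁ − 1/a_t)] = 52780 m/s.
Δv₁ = v_p − v_c1 = 11790 m/s.
At r₂: circular v_c2 = √(μ/r₂) = 18600 m/s; transfer-apojove v_a = √[μ(2/r₂ − 1/a_t)] = 10870 m/s.
Δv₂ = v_c2 − v_a = 7729 m/s.
Total Δv = Δv₁ + Δv₂ = 19520 m/s = 19.52 km/s.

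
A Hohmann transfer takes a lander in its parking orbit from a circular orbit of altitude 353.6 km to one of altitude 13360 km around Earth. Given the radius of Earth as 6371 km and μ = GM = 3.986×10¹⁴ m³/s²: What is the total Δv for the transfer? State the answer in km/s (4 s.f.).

Δv_total ≈ 2.994 km/s

r₁ = 6371 + 353.6 = 6724.6 km = 6.7246×10⁶ m.
r₂ = 6371 + 13360 = 19731 km = 1.9731×10⁷ m.
Transfer ellipse a_t = (r₁ + r₂)/2 = 1.323×10⁷ m.
At r₁: circular v_c1 = √(μ/r₁) = 7699 m/s; transfer-perigee v_p = √[μ(2/r₁ − 1/a_t)] = 9403 m/s.
Δv₁ = v_p − v_c1 = 1704 m/s.
At r₂: circular v_c2 = √(μ/r₂) = 4495 m/s; transfer-apogee v_a = √[μ(2/r₂ − 1/a_t)] = 3205 m/s.
Δv₂ = v_c2 − v_a = 1290 m/s.
Total Δv = Δv₁ + Δv₂ = 2994 m/s = 2.994 km/s.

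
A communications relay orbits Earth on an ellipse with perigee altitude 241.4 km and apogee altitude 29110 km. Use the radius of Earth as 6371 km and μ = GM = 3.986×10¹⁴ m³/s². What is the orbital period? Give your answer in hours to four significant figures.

r_p = 6371 + 241.4 = 6612.4 km = 6.6124×10⁶ m.
r_a = 6371 + 29110 = 35481 km = 3.5481×10⁷ m.
Semi-major axis a = (r_p + r_a)/2 = (6612.4 + 35481)/2 = 21047 km = 2.105×10⁷ m.
By Kepler's third law T = 2π√(a³/μ) = 2π × 4.836×10³ = 3.039×10⁴ s.
= 8.441 hours.

T ≈ 8.441 hours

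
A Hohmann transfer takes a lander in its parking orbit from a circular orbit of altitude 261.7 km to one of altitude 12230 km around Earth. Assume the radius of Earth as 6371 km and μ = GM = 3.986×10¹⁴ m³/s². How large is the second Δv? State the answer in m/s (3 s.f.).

r₁ = 6371 + 261.7 = 6632.7 km = 6.6327×10⁶ m.
r₂ = 6371 + 12230 = 18601 km = 1.8601×10⁷ m.
Transfer ellipse a_t = (r₁ + r₂)/2 = 1.262×10⁷ m.
At r₁: circular v_c1 = √(μ/r₁) = 7752 m/s; transfer-perigee v_p = √[μ(2/r₁ − 1/a_t)] = 9413 m/s.
At r₂: circular v_c2 = √(μ/r₂) = 4629 m/s; transfer-apogee v_a = √[μ(2/r₂ − 1/a_t)] = 3356 m/s.
Δv₂ = v_c2 − v_a = 1273 m/s.

Δv ≈ 1270 m/s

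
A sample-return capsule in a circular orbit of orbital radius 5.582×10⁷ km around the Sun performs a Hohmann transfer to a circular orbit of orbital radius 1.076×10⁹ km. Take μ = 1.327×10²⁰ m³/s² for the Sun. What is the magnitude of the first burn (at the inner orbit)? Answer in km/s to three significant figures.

Δv ≈ 18.5 km/s

r₁ = 5.582×10⁷ km = 5.582×10¹⁰ m.
r₂ = 1.076×10⁹ km = 1.076×10¹² m.
Transfer ellipse a_t = (r₁ + r₂)/2 = 5.659×10¹¹ m.
At r₁: circular v_c1 = √(μ/r₁) = 48760 m/s; transfer-perihelion v_p = √[μ(2/r₁ − 1/a_t)] = 67230 m/s.
Δv₁ = v_p − v_c1 = 18470 m/s.
= 18.47 km/s.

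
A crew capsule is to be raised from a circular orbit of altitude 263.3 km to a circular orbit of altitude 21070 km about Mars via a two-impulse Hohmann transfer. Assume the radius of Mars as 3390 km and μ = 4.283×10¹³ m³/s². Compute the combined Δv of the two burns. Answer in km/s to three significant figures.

r₁ = 3390 + 263.3 = 3653.3 km = 3.6533×10⁶ m.
r₂ = 3390 + 21070 = 24460 km = 2.4460×10⁷ m.
Transfer ellipse a_t = (r₁ + r₂)/2 = 1.406×10⁷ m.
At r₁: circular v_c1 = √(μ/r₁) = 3424 m/s; transfer-periapsis v_p = √[μ(2/r₁ − 1/a_t)] = 4517 m/s.
Δv₁ = v_p − v_c1 = 1093 m/s.
At r₂: circular v_c2 = √(μ/r₂) = 1323 m/s; transfer-apoapsis v_a = √[μ(2/r₂ − 1/a_t)] = 674.6 m/s.
Δv₂ = v_c2 − v_a = 648.7 m/s.
Total Δv = Δv₁ + Δv₂ = 1741 m/s = 1.741 km/s.

Δv_total ≈ 1.74 km/s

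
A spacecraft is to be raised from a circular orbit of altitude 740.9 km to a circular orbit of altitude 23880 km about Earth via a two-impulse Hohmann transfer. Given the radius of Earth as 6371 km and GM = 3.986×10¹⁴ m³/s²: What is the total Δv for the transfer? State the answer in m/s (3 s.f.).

r₁ = 6371 + 740.9 = 7111.9 km = 7.1119×10⁶ m.
r₂ = 6371 + 23880 = 30251 km = 3.0251×10⁷ m.
Transfer ellipse a_t = (r₁ + r₂)/2 = 1.868×10⁷ m.
At r₁: circular v_c1 = √(μ/r₁) = 7486 m/s; transfer-perigee v_p = √[μ(2/r₁ − 1/a_t)] = 9527 m/s.
Δv₁ = v_p − v_c1 = 2040 m/s.
At r₂: circular v_c2 = √(μ/r₂) = 3630 m/s; transfer-apogee v_a = √[μ(2/r₂ − 1/a_t)] = 2240 m/s.
Δv₂ = v_c2 − v_a = 1390 m/s.
Total Δv = Δv₁ + Δv₂ = 3430 m/s.

Δv_total ≈ 3430 m/s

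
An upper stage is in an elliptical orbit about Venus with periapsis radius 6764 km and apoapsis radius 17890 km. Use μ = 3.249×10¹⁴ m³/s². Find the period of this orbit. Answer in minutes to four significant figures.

T ≈ 251.4 minutes

Semi-major axis a = (r_p + r_a)/2 = (6764.0 + 17890)/2 = 12327 km = 1.233×10⁷ m.
By Kepler's third law T = 2π√(a³/μ) = 2π × 2.401×10³ = 1.509×10⁴ s.
= 251.4 minutes.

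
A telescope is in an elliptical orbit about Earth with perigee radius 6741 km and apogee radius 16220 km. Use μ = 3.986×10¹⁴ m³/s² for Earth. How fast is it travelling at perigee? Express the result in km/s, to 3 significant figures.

Semi-major axis a = (r_p + r_a)/2 = 11480 km = 1.148×10⁷ m.
Vis-viva: v² = μ(2/r − 1/a) = 3.986×10¹⁴ × (2.967×10⁻⁷ − 8.710×10⁻⁸) = 8.354×10⁷ m²/s².
v = 9140 m/s = 9.140 km/s.

v ≈ 9.14 km/s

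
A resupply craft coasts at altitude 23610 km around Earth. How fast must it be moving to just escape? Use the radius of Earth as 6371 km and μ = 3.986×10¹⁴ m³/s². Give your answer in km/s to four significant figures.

v_esc ≈ 5.157 km/s

r = 6371 + 23610 = 29981 km = 2.9981×10⁷ m.
Escape speed v_esc = √(2μ/r) = √(2 × 3.986×10¹⁴ / 2.998×10⁷) = √(2.659×10⁷) = 5157 m/s.
= 5.157 km/s.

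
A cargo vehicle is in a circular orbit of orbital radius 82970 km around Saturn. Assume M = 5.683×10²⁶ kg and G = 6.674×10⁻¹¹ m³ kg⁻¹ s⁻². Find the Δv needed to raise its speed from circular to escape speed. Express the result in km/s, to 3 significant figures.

μ = GM = 6.674×10⁻¹¹ × 5.683×10²⁶ = 3.793×10¹⁶ m³/s².
r = 82970 km = 8.297×10⁷ m.
Circular speed v_c = √(μ/r) = 21380 m/s.
Escape speed v_esc = √(2μ/r) = √2 × v_c = 30240 m/s.
Δv = v_esc − v_c = 8856 m/s = 8.856 km/s.

Δv ≈ 8.86 km/s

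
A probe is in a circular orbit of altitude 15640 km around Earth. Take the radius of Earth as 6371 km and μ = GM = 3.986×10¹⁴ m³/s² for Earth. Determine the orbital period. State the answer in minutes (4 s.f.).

r = 6371 + 15640 = 22011 km = 2.2011×10⁷ m.
Kepler's third law: T = 2π√(r³/μ) = 2π√((2.201×10⁷)³ / 3.986×10¹⁴).
r³/μ = 2.675×10⁷ s², so T = 2π × 5.172×10³ = 3.250×10⁴ s.
Converting: 3.250×10⁴ s ÷ 60.00 = 541.7 minutes.

T ≈ 541.7 minutes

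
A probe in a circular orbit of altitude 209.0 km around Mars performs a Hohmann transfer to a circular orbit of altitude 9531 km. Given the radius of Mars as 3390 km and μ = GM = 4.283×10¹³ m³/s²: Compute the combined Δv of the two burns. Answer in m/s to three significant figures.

r₁ = 3390 + 209.0 = 3599.0 km = 3.5990×10⁶ m.
r₂ = 3390 + 9531 = 12921 km = 1.2921×10⁷ m.
Transfer ellipse a_t = (r₁ + r₂)/2 = 8.260×10⁶ m.
At r₁: circular v_c1 = √(μ/r₁) = 3450 m/s; transfer-periapsis v_p = √[μ(2/r₁ − 1/a_t)] = 4315 m/s.
Δv₁ = v_p − v_c1 = 864.9 m/s.
At r₂: circular v_c2 = √(μ/r₂) = 1821 m/s; transfer-apoapsis v_a = √[μ(2/r₂ − 1/a_t)] = 1202 m/s.
Δv₂ = v_c2 − v_a = 618.9 m/s.
Total Δv = Δv₁ + Δv₂ = 1484 m/s.

Δv_total ≈ 1480 m/s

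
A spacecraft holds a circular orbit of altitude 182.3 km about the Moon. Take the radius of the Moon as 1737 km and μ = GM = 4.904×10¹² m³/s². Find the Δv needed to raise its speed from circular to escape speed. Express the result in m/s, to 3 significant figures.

r = 1737 + 182.3 = 1919.3 km = 1.9193×10⁶ m.
Circular speed v_c = √(μ/r) = 1598 m/s.
Escape speed v_esc = √(2μ/r) = √2 × v_c = 2261 m/s.
Δv = v_esc − v_c = 662.1 m/s.

Δv ≈ 662 m/s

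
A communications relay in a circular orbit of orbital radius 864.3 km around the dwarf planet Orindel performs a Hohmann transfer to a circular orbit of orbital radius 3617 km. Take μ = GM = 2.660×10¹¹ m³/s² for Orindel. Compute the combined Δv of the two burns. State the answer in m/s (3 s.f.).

r₁ = 864.3 km = 8.643×10⁵ m.
r₂ = 3617 km = 3.617×10⁶ m.
Transfer ellipse a_t = (r₁ + r₂)/2 = 2.241×10⁶ m.
At r₁: circular v_c1 = √(μ/r₁) = 554.8 m/s; transfer-periapsis v_p = √[μ(2/r₁ − 1/a_t)] = 704.8 m/s.
Δv₁ = v_p − v_c1 = 150.1 m/s.
At r₂: circular v_c2 = √(μ/r₂) = 271.2 m/s; transfer-apoapsis v_a = √[μ(2/r₂ − 1/a_t)] = 168.4 m/s.
Δv₂ = v_c2 − v_a = 102.8 m/s.
Total Δv = Δv₁ + Δv₂ = 252.8 m/s.

Δv_total ≈ 253 m/s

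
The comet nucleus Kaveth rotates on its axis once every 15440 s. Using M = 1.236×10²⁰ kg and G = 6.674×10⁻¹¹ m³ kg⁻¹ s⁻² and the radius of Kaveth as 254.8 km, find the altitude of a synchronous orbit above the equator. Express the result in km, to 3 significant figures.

μ = GM = 6.674×10⁻¹¹ × 1.236×10²⁰ = 8.249×10⁹ m³/s².
A synchronous orbit has period T, so by Kepler's third law a = (μT²/4π²)^(1/3).
μT²/4π² = 8.249×10⁹ × (1.544×10⁴)² / 39.48 = 4.981×10¹⁶ m³.
a = 3.679×10⁵ m = 367.94 km.
Altitude h = a − R = 367.94 − 254.8 = 113.14 km.

h_sync ≈ 113 km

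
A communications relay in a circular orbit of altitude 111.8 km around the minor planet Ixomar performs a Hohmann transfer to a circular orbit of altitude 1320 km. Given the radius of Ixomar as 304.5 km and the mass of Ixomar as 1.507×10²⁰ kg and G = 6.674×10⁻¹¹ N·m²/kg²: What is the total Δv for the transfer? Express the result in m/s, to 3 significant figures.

Δv_total ≈ 69.1 m/s

μ = GM = 6.674×10⁻¹¹ × 1.507×10²⁰ = 1.006×10¹⁰ m³/s².
r₁ = 304.5 + 111.8 = 416.30 km = 4.1630×10⁵ m.
r₂ = 304.5 + 1320 = 1624.5 km = 1.6245×10⁶ m.
Transfer ellipse a_t = (r₁ + r₂)/2 = 1.020×10⁶ m.
At r₁: circular v_c1 = √(μ/r₁) = 155.4 m/s; transfer-periapsis v_p = √[μ(2/r₁ − 1/a_t)] = 196.1 m/s.
Δv₁ = v_p − v_c1 = 40.69 m/s.
At r₂: circular v_c2 = √(μ/r₂) = 78.68 m/s; transfer-apoapsis v_a = √[μ(2/r₂ − 1/a_t)] = 50.26 m/s.
Δv₂ = v_c2 − v_a = 28.43 m/s.
Total Δv = Δv₁ + Δv₂ = 69.11 m/s.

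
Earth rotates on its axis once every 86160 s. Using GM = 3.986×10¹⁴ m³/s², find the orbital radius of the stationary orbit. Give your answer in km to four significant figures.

r_sync ≈ 42160 km

A synchronous orbit has period T, so by Kepler's third law a = (μT²/4π²)^(1/3).
μT²/4π² = 3.986×10¹⁴ × (8.616×10⁴)² / 39.48 = 7.495×10²² m³.
a = 4.216×10⁷ m = 42163 km.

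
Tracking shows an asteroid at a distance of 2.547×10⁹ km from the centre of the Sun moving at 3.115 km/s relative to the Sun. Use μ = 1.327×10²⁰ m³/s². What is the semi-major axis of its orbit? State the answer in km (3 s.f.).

a ≈ 1.40×10⁹ km

r = 2.547×10¹² m.
Specific orbital energy ε = v²/2 − μ/r = (3115)²/2 − 1.327×10²⁰/2.547×10¹² = -4.725×10⁷ J/kg.
Since ε = −μ/(2a), a = −μ/(2ε) = 1.404×10¹² m = 1.4043×10⁹ km.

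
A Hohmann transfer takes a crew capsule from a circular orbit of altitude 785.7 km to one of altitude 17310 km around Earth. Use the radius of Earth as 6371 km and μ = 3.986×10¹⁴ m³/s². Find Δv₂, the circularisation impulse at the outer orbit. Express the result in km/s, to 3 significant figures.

r₁ = 6371 + 785.7 = 7156.7 km = 7.1567×10⁶ m.
r₂ = 6371 + 17310 = 23681 km = 2.3681×10⁷ m.
Transfer ellipse a_t = (r₁ + r₂)/2 = 1.542×10⁷ m.
At r₁: circular v_c1 = √(μ/r₁) = 7463 m/s; transfer-perigee v_p = √[μ(2/r₁ − 1/a_t)] = 9249 m/s.
At r₂: circular v_c2 = √(μ/r₂) = 4103 m/s; transfer-apogee v_a = √[μ(2/r₂ − 1/a_t)] = 2795 m/s.
Δv₂ = v_c2 − v_a = 1308 m/s.
= 1.308 km/s.

Δv ≈ 1.31 km/s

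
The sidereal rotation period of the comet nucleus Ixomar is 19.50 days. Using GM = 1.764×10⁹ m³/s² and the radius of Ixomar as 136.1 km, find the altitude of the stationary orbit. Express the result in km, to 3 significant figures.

h_sync ≈ 4890 km

T = 19.50 days = 1.685×10⁶ s.
A synchronous orbit has period T, so by Kepler's third law a = (μT²/4π²)^(1/3).
μT²/4π² = 1.764×10⁹ × (1.685×10⁶)² / 39.48 = 1.268×10²⁰ m³.
a = 5.024×10⁶ m = 5024.3 km.
Altitude h = a − R = 5024.3 − 136.1 = 4888.2 km.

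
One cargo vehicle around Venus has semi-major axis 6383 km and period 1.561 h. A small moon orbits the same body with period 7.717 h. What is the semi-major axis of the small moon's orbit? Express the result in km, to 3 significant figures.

a₂ ≈ 18500 km

Kepler's third law: a³ ∝ T², so a₂ = a₁ (T₂/T₁)^(2/3).
T₂/T₁ = 4.944, (T₂/T₁)^(2/3) = 2.902.
a₂ = 6383 × 2.902 = 18520 km.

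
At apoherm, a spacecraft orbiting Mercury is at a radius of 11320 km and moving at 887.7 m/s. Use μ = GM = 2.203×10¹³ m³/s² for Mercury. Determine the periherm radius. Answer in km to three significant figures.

r_a = 1.132×10⁷ m.
Specific energy ε = v²/2 − μ/r = -1.552×10⁶ J/kg, so a = −μ/(2ε) = 7.097×10⁶ m.
The apsides satisfy r_p + r_a = 2a, so the periherm radius is 2a − r_a = 2.874×10⁶ m = 2873.6 km.

periherm radius ≈ 2870 km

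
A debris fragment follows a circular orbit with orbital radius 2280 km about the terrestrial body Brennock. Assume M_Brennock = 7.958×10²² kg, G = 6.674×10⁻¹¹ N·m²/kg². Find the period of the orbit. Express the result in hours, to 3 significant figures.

μ = GM = 6.674×10⁻¹¹ × 7.958×10²² = 5.311×10¹² m³/s².
r = 2280 km = 2.280×10⁶ m.
Kepler's third law: T = 2π√(r³/μ) = 2π√((2.280×10⁶)³ / 5.311×10¹²).
r³/μ = 2.232×10⁶ s², so T = 2π × 1.494×10³ = 9.386×10³ s.
Converting: 9.386×10³ s ÷ 3600 = 2.607 hours.

T ≈ 2.61 hours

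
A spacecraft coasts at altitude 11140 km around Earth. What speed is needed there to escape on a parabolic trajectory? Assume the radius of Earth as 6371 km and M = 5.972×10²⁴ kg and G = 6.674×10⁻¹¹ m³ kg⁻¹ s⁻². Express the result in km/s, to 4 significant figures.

μ = GM = 6.674×10⁻¹¹ × 5.972×10²⁴ = 3.986×10¹⁴ m³/s².
r = 6371 + 11140 = 17511 km = 1.7511×10⁷ m.
Escape speed v_esc = √(2μ/r) = √(2 × 3.986×10¹⁴ / 1.751×10⁷) = √(4.552×10⁷) = 6747 m/s.
= 6.747 km/s.

v_esc ≈ 6.747 km/s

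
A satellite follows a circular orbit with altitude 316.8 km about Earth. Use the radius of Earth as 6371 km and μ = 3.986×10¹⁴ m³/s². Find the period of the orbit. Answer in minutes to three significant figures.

r = 6371 + 316.8 = 6687.8 km = 6.6878×10⁶ m.
Kepler's third law: T = 2π√(r³/μ) = 2π√((6.688×10⁶)³ / 3.986×10¹⁴).
r³/μ = 7.504×10⁵ s², so T = 2π × 8.663×10² = 5.443×10³ s.
Converting: 5.443×10³ s ÷ 60.00 = 90.72 minutes.

T ≈ 90.7 minutes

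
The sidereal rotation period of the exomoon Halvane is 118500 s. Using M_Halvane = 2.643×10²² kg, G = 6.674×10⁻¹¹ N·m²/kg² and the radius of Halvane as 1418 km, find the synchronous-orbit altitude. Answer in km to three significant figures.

h_sync ≈ 7140 km

μ = GM = 6.674×10⁻¹¹ × 2.643×10²² = 1.764×10¹² m³/s².
A synchronous orbit has period T, so by Kepler's third law a = (μT²/4π²)^(1/3).
μT²/4π² = 1.764×10¹² × (1.185×10⁵)² / 39.48 = 6.274×10²⁰ m³.
a = 8.561×10⁶ m = 8560.9 km.
Altitude h = a − R = 8560.9 − 1418 = 7142.9 km.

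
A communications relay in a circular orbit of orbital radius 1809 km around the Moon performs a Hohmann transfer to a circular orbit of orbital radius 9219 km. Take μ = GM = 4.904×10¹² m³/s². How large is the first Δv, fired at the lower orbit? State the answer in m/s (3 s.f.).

r₁ = 1809 km = 1.809×10⁶ m.
r₂ = 9219 km = 9.219×10⁶ m.
Transfer ellipse a_t = (r₁ + r₂)/2 = 5.514×10⁶ m.
At r₁: circular v_c1 = √(μ/r₁) = 1646 m/s; transfer-perilune v_p = √[μ(2/r₁ − 1/a_t)] = 2129 m/s.
Δv₁ = v_p − v_c1 = 482.5 m/s.

Δv ≈ 482 m/s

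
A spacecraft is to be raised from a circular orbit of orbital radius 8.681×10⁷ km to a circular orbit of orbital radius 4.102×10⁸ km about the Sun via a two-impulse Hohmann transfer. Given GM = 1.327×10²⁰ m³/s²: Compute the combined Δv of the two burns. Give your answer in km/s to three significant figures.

Δv_total ≈ 18.5 km/s

r₁ = 8.681×10⁷ km = 8.681×10¹⁰ m.
r₂ = 4.102×10⁸ km = 4.102×10¹¹ m.
Transfer ellipse a_t = (r₁ + r₂)/2 = 2.485×10¹¹ m.
At r₁: circular v_c1 = √(μ/r₁) = 39100 m/s; transfer-perihelion v_p = √[μ(2/r₁ − 1/a_t)] = 50230 m/s.
Δv₁ = v_p − v_c1 = 11130 m/s.
At r₂: circular v_c2 = √(μ/r₂) = 17990 m/s; transfer-aphelion v_a = √[μ(2/r₂ − 1/a_t)] = 10630 m/s.
Δv₂ = v_c2 − v_a = 7356 m/s.
Total Δv = Δv₁ + Δv₂ = 18490 m/s = 18.49 km/s.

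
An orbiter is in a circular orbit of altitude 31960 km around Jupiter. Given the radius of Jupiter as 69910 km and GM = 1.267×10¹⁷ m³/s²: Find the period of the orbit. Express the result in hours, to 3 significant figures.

r = 69910 + 31960 = 101870 km = 1.0187×10⁸ m.
Kepler's third law: T = 2π√(r³/μ) = 2π√((1.019×10⁸)³ / 1.267×10¹⁷).
r³/μ = 8.344×10⁶ s², so T = 2π × 2.889×10³ = 1.815×10⁴ s.
Converting: 1.815×10⁴ s ÷ 3600 = 5.041 hours.

T ≈ 5.04 hours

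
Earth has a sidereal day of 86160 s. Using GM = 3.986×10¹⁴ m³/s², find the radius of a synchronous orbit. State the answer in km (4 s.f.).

r_sync ≈ 42160 km

A synchronous orbit has period T, so by Kepler's third law a = (μT²/4π²)^(1/3).
μT²/4π² = 3.986×10¹⁴ × (8.616×10⁴)² / 39.48 = 7.495×10²² m³.
a = 4.216×10⁷ m = 42163 km.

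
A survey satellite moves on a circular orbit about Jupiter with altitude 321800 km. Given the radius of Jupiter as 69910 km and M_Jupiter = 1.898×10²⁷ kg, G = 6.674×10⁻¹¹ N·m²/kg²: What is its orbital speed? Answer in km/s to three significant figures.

v ≈ 18.0 km/s

μ = GM = 6.674×10⁻¹¹ × 1.898×10²⁷ = 1.267×10¹⁷ m³/s².
r = 69910 + 321800 = 391710 km = 3.9171×10⁸ m.
For a circular orbit v = √(μ/r) = √(1.267×10¹⁷ / 3.917×10⁸) = √(3.234×10⁸) = 17980 m/s.
That is 17.98 km/s.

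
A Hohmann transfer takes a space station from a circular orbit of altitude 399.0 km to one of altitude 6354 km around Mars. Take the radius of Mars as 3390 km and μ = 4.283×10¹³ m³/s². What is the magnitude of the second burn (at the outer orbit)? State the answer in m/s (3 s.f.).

r₁ = 3390 + 399.0 = 3789.0 km = 3.7890×10⁶ m.
r₂ = 3390 + 6354 = 9744.0 km = 9.7440×10⁶ m.
Transfer ellipse a_t = (r₁ + r₂)/2 = 6.766×10⁶ m.
At r₁: circular v_c1 = √(μ/r₁) = 3362 m/s; transfer-periapsis v_p = √[μ(2/r₁ − 1/a_t)] = 4035 m/s.
At r₂: circular v_c2 = √(μ/r₂) = 2097 m/s; transfer-apoapsis v_a = √[μ(2/r₂ − 1/a_t)] = 1569 m/s.
Δv₂ = v_c2 − v_a = 527.7 m/s.

Δv ≈ 528 m/s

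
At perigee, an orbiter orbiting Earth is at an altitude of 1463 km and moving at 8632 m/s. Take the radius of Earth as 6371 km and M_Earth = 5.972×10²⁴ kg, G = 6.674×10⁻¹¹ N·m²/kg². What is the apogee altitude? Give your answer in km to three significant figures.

apogee altitude ≈ 15100 km

μ = GM = 6.674×10⁻¹¹ × 5.972×10²⁴ = 3.986×10¹⁴ m³/s².
r_p = 6371 + 1463 = 7834.0 km = 7.834×10⁶ m.
Specific energy ε = v²/2 − μ/r = -1.362×10⁷ J/kg, so a = −μ/(2ε) = 1.463×10⁷ m.
The apsides satisfy r_p + r_a = 2a, so the apogee radius is 2a − r_p = 2.143×10⁷ m = 21427 km.
Apogee altitude = 21427 − 6371 = 15056 km.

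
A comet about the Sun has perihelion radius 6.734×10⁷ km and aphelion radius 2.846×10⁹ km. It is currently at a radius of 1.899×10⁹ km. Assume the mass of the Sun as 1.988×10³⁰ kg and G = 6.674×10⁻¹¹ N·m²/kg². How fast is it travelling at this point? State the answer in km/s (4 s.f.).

v ≈ 6.975 km/s

μ = GM = 6.674×10⁻¹¹ × 1.988×10³⁰ = 1.327×10²⁰ m³/s².
Semi-major axis a = (r_p + r_a)/2 = 1.4567×10⁹ km = 1.457×10¹² m.
Vis-viva: v² = μ(2/r − 1/a) = 1.327×10²⁰ × (1.053×10⁻¹² − 6.865×10⁻¹³) = 4.865×10⁷ m²/s².
v = 6975 m/s = 6.975 km/s.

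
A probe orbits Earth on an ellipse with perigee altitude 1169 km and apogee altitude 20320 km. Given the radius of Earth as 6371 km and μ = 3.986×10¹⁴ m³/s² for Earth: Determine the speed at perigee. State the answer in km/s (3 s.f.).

v ≈ 9.08 km/s

r_p = 6371 + 1169 = 7540.0 km = 7.5400×10⁶ m.
r_a = 6371 + 20320 = 26691 km = 2.6691×10⁷ m.
Semi-major axis a = (r_p + r_a)/2 = 17116 km = 1.712×10⁷ m.
Vis-viva: v² = μ(2/r − 1/a) = 3.986×10¹⁴ × (2.653×10⁻⁷ − 5.843×10⁻⁸) = 8.244×10⁷ m²/s².
v = 9080 m/s = 9.080 km/s.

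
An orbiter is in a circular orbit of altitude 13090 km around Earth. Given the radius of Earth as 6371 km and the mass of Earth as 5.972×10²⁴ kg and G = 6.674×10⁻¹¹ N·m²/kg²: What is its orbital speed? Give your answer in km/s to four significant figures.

μ = GM = 6.674×10⁻¹¹ × 5.972×10²⁴ = 3.986×10¹⁴ m³/s².
r = 6371 + 13090 = 19461 km = 1.9461×10⁷ m.
For a circular orbit v = √(μ/r) = √(3.986×10¹⁴ / 1.946×10⁷) = √(2.048×10⁷) = 4526 m/s.
That is 4.526 km/s.

v ≈ 4.526 km/s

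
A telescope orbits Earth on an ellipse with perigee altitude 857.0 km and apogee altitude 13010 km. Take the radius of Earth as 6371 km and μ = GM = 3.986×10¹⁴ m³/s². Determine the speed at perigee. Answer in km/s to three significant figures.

v ≈ 8.96 km/s

r_p = 6371 + 857.0 = 7228.0 km = 7.2280×10⁶ m.
r_a = 6371 + 13010 = 19381 km = 1.9381×10⁷ m.
Semi-major axis a = (r_p + r_a)/2 = 13304 km = 1.330×10⁷ m.
Vis-viva: v² = μ(2/r − 1/a) = 3.986×10¹⁴ × (2.767×10⁻⁷ − 7.516×10⁻⁸) = 8.033×10⁷ m²/s².
v = 8963 m/s = 8.963 km/s.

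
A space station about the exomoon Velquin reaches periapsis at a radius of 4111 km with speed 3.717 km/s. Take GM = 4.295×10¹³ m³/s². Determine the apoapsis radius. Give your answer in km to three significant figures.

apoapsis radius ≈ 8020 km

r_p = 4.111×10⁶ m.
Specific energy ε = v²/2 − μ/r = -3.540×10⁶ J/kg, so a = −μ/(2ε) = 6.067×10⁶ m.
The apsides satisfy r_p + r_a = 2a, so the apoapsis radius is 2a − r_p = 8.023×10⁶ m = 8023.4 km.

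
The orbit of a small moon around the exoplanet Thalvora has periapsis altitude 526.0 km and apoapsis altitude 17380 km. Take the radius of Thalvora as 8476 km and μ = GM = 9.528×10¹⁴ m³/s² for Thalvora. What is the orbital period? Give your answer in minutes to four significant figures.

T ≈ 246.9 minutes

r_p = 8476 + 526.0 = 9002.0 km = 9.0020×10⁶ m.
r_a = 8476 + 17380 = 25856 km = 2.5856×10⁷ m.
Semi-major axis a = (r_p + r_a)/2 = (9002.0 + 25856)/2 = 17429 km = 1.743×10⁷ m.
By Kepler's third law T = 2π√(a³/μ) = 2π × 2.357×10³ = 1.481×10⁴ s.
= 246.9 minutes.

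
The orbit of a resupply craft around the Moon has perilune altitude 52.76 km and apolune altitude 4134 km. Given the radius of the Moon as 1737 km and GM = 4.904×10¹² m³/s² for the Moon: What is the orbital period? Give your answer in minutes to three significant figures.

r_p = 1737 + 52.76 = 1789.8 km = 1.7898×10⁶ m.
r_a = 1737 + 4134 = 5871.0 km = 5.8710×10⁶ m.
Semi-major axis a = (r_p + r_a)/2 = (1789.8 + 5871.0)/2 = 3830.4 km = 3.830×10⁶ m.
By Kepler's third law T = 2π√(a³/μ) = 2π × 3.385×10³ = 2.127×10⁴ s.
= 354.5 minutes.

T ≈ 354 minutes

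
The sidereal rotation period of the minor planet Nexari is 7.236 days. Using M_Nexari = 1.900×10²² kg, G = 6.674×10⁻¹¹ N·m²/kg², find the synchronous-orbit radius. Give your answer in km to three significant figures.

μ = GM = 6.674×10⁻¹¹ × 1.900×10²² = 1.268×10¹² m³/s².
T = 7.236 days = 6.252×10⁵ s.
A synchronous orbit has period T, so by Kepler's third law a = (μT²/4π²)^(1/3).
μT²/4π² = 1.268×10¹² × (6.252×10⁵)² / 39.48 = 1.255×10²² m³.
a = 2.324×10⁷ m = 23242 km.

r_sync ≈ 23200 km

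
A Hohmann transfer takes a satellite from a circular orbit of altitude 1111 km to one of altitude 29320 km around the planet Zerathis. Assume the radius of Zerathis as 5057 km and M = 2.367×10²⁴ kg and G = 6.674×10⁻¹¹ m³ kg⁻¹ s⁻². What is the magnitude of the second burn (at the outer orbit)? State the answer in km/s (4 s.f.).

Δv ≈ 0.9612 km/s

μ = GM = 6.674×10⁻¹¹ × 2.367×10²⁴ = 1.580×10¹⁴ m³/s².
r₁ = 5057 + 1111 = 6168.0 km = 6.1680×10⁶ m.
r₂ = 5057 + 29320 = 34377 km = 3.4377×10⁷ m.
Transfer ellipse a_t = (r₁ + r₂)/2 = 2.027×10⁷ m.
At r₁: circular v_c1 = √(μ/r₁) = 5061 m/s; transfer-periapsis v_p = √[μ(2/r₁ − 1/a_t)] = 6590 m/s.
At r₂: circular v_c2 = √(μ/r₂) = 2144 m/s; transfer-apoapsis v_a = √[μ(2/r₂ − 1/a_t)] = 1182 m/s.
Δv₂ = v_c2 − v_a = 961.2 m/s.
= 0.9612 km/s.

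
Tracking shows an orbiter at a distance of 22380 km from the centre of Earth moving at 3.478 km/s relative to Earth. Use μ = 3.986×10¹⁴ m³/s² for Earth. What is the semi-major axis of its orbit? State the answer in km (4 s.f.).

r = 2.238×10⁷ m.
Specific orbital energy ε = v²/2 − μ/r = (3478)²/2 − 3.986×10¹⁴/2.238×10⁷ = -1.176×10⁷ J/kg.
Since ε = −μ/(2a), a = −μ/(2ε) = 1.694×10⁷ m = 16944 km.

a ≈ 16940 km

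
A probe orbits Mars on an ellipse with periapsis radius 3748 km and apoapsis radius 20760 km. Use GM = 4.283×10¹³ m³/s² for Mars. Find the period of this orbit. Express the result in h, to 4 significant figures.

T ≈ 11.44 h

Semi-major axis a = (r_p + r_a)/2 = (3748.0 + 20760)/2 = 12254 km = 1.225×10⁷ m.
By Kepler's third law T = 2π√(a³/μ) = 2π × 6.555×10³ = 4.118×10⁴ s.
= 11.44 h.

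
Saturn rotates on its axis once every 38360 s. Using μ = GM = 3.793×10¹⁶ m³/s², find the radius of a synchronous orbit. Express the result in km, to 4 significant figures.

r_sync ≈ 1.122×10⁵ km

A synchronous orbit has period T, so by Kepler's third law a = (μT²/4π²)^(1/3).
μT²/4π² = 3.793×10¹⁶ × (3.836×10⁴)² / 39.48 = 1.414×10²⁴ m³.
a = 1.122×10⁸ m = 1.1223×10⁵ km.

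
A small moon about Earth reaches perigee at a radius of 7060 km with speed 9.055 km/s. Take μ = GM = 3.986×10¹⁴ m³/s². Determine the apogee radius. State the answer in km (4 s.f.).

apogee radius ≈ 18720 km

r_p = 7.060×10⁶ m.
Specific energy ε = v²/2 − μ/r = -1.546×10⁷ J/kg, so a = −μ/(2ε) = 1.289×10⁷ m.
The apsides satisfy r_p + r_a = 2a, so the apogee radius is 2a − r_p = 1.872×10⁷ m = 18719 km.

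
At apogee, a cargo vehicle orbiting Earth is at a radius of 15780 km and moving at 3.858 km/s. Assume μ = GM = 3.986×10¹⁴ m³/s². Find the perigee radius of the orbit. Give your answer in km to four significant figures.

r_a = 1.578×10⁷ m.
Specific energy ε = v²/2 − μ/r = -1.782×10⁷ J/kg, so a = −μ/(2ε) = 1.119×10⁷ m.
The apsides satisfy r_p + r_a = 2a, so the perigee radius is 2a − r_a = 6.591×10⁶ m = 6591.0 km.

perigee radius ≈ 6591 km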